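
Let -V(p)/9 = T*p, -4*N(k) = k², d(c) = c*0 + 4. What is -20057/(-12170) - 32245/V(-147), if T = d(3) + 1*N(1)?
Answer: -234331087/48302730 ≈ -4.8513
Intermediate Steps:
d(c) = 4 (d(c) = 0 + 4 = 4)
N(k) = -k²/4
T = 15/4 (T = 4 + 1*(-¼*1²) = 4 + 1*(-¼*1) = 4 + 1*(-¼) = 4 - ¼ = 15/4 ≈ 3.7500)
V(p) = -135*p/4
-20057/(-12170) - 32245/V(-147) = -20057/(-12170) - 32245/((-135/4*(-147))) = -20057*(-1/12170) - 32245/19845/4 = 20057/12170 - 32245*4/19845 = 20057/12170 - 25796/3969 = -234331087/48302730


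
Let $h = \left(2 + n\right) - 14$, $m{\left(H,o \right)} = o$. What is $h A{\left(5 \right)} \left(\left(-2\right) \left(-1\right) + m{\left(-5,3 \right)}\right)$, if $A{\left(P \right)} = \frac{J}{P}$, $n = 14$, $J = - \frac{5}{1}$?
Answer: $-10$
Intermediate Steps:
$J = -5$ ($J = \left(-5\right) 1 = -5$)
$A{\left(P \right)} = - \frac{5}{P}$
$h = 2$ ($h = \left(2 + 14\right) - 14 = 16 - 14 = 2$)
$h A{\left(5 \right)} \left(\left(-2\right) \left(-1\right) + m{\left(-5,3 \right)}\right) = 2 \left(- \frac{5}{5}\right) \left(\left(-2\right) \left(-1\right) + 3\right) = 2 \left(\left(-5\right) \frac{1}{5}\right) \left(2 + 3\right) = 2 \left(-1\right) 5 = \left(-2\right) 5 = -10$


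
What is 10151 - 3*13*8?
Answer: 9839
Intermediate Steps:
10151 - 3*13*8 = 10151 - 39*8 = 10151 - 1*312 = 10151 - 312 = 9839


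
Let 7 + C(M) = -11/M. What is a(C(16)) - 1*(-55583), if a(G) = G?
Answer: 889205/16 ≈ 55575.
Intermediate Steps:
C(M) = -7 - 11/M
a(C(16)) - 1*(-55583) = (-7 - 11/16) - 1*(-55583) = (-7 - 11*1/16) + 55583 = (-7 - 11/16) + 55583 = -123/16 + 55583 = 889205/16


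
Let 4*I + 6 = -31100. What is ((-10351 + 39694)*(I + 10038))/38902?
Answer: 132718389/77804 ≈ 1705.8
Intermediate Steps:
I = -15553/2 (I = -3/2 + (1/4)*(-31100) = -3/2 - 7775 = -15553/2 ≈ -7776.5)
((-10351 + 39694)*(I + 10038))/38902 = ((-10351 + 39694)*(-15553/2 + 10038))/38902 = (29343*(4523/2))*(1/38902) = (132718389/2)*(1/38902) = 132718389/77804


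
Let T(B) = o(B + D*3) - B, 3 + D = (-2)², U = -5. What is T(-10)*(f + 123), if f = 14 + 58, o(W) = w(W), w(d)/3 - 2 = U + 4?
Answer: 2535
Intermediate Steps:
D = 1 (D = -3 + (-2)² = -3 + 4 = 1)
w(d) = 3 (w(d) = 6 + 3*(-5 + 4) = 6 + 3*(-1) = 6 - 3 = 3)
o(W) = 3
T(B) = 3 - B
f = 72
T(-10)*(f + 123) = (3 - 1*(-10))*(72 + 123) = (3 + 10)*195 = 13*195 = 2535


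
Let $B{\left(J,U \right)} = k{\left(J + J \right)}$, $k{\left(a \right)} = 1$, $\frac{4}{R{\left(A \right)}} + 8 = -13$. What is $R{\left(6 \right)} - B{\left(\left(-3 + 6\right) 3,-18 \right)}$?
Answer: $- \frac{25}{21} \approx -1.1905$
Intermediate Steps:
$R{\left(A \right)} = - \frac{4}{21}$ ($R{\left(A \right)} = \frac{4}{-8 - 13} = \frac{4}{-21} = 4 \left(- \frac{1}{21}\right) = - \frac{4}{21}$)
$B{\left(J,U \right)} = 1$
$R{\left(6 \right)} - B{\left(\left(-3 + 6\right) 3,-18 \right)} = - \frac{4}{21} - 1 = - \frac{25}{21}$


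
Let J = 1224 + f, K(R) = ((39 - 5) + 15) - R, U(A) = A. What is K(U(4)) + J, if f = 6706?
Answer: 7975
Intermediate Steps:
K(R) = 49 - R (K(R) = (34 + 15) - R = 49 - R)
J = 7930 (J = 1224 + 6706 = 7930)
K(U(4)) + J = (49 - 1*4) + 7930 = (49 - 4) + 7930 = 45 + 7930 = 7975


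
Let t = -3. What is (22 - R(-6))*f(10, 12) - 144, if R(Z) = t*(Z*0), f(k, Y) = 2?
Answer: -100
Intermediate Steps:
R(Z) = 0 (R(Z) = -3*Z*0 = -3*0 = 0)
(22 - R(-6))*f(10, 12) - 144 = (22 - 1*0)*2 - 144 = (22 + 0)*2 - 144 = 22*2 - 144 = 44 - 144 = -100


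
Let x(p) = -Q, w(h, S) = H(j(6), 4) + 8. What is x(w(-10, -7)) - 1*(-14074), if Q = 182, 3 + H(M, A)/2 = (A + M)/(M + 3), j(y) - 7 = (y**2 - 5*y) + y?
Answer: 13892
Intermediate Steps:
j(y) = 7 + y**2 - 4*y (j(y) = 7 + ((y**2 - 5*y) + y) = 7 + (y**2 - 4*y) = 7 + y**2 - 4*y)
H(M, A) = -6 + 2*(A + M)/(3 + M) (H(M, A) = -6 + 2*((A + M)/(M + 3)) = -6 + 2*((A + M)/(3 + M)) = -6 + 2*(A + M)/(3 + M))
w(h, S) = 45/11 (w(h, S) = 2*(-9 + 4 - 2*(7 + 6**2 - 4*6))/(3 + (7 + 6**2 - 4*6)) + 8 = 2*(-9 + 4 - 2*(7 + 36 - 24))/(3 + (7 + 36 - 24)) + 8 = 2*(-9 + 4 - 2*19)/(3 + 19) + 8 = 2*(-9 + 4 - 38)/22 + 8 = 2*(1/22)*(-43) + 8 = -43/11 + 8 = 45/11)
x(p) = -182 (x(p) = -1*182 = -182)
x(w(-10, -7)) - 1*(-14074) = -182 - 1*(-14074) = -182 + 14074 = 13892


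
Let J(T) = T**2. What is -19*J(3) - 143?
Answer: -314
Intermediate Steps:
-19*J(3) - 143 = -19*3**2 - 143 = -19*9 - 143 = -171 - 143 = -314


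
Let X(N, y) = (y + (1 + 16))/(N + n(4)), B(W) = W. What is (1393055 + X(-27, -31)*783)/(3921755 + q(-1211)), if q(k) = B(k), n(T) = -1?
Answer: 2786893/7841088 ≈ 0.35542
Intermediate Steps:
q(k) = k
X(N, y) = (17 + y)/(-1 + N) (X(N, y) = (y + (1 + 16))/(N - 1) = (y + 17)/(-1 + N) = (17 + y)/(-1 + N))
(1393055 + X(-27, -31)*783)/(3921755 + q(-1211)) = (1393055 + ((17 - 31)/(-1 - 27))*783)/(3921755 - 1211) = (1393055 + (-14/(-28))*783)/3920544 = (1393055 - 1/28*(-14)*783)*(1/3920544) = (1393055 + (½)*783)*(1/3920544) = (1393055 + 783/2)*(1/3920544) = (2786893/2)*(1/3920544) = 2786893/7841088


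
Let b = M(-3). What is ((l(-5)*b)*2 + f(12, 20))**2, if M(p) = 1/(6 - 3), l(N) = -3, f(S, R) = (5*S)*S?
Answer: 515524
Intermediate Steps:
f(S, R) = 5*S**2
M(p) = 1/3
b = 1/3 ≈ 0.33333
((l(-5)*b)*2 + f(12, 20))**2 = (-3*1/3*2 + 5*12**2)**2 = (-1*2 + 5*144)**2 = (-2 + 720)**2 = 718**2 = 515524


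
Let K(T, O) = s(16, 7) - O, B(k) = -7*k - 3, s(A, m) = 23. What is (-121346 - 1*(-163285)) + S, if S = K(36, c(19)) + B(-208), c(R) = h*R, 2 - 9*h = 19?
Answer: 391058/9 ≈ 43451.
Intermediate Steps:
h = -17/9 (h = 2/9 - 1/9*19 = 2/9 - 19/9 = -17/9 ≈ -1.8889)
B(k) = -3 - 7*k
c(R) = -17*R/9
K(T, O) = 23 - O
S = 13607/9 (S = (23 - (-17)*19/9) + (-3 - 7*(-208)) = (23 - 1*(-323/9)) + (-3 + 1456) = (23 + 323/9) + 1453 = 530/9 + 1453 = 13607/9 ≈ 1511.9)
(-121346 - 1*(-163285)) + S = (-121346 - 1*(-163285)) + 13607/9 = (-121346 + 163285) + 13607/9 = 41939 + 13607/9 = 391058/9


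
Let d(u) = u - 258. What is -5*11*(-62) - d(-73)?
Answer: 3741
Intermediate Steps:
d(u) = -258 + u
-5*11*(-62) - d(-73) = -5*11*(-62) - (-258 - 73) = -55*(-62) - 1*(-331) = 3410 + 331 = 3741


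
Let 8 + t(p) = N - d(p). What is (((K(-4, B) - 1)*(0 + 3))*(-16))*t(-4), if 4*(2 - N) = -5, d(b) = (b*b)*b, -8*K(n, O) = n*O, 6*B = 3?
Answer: 2133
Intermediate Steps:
B = ½ (B = (⅙)*3 = ½ ≈ 0.50000)
K(n, O) = -O*n/8 (K(n, O) = -n*O/8 = -O*n/8)
d(b) = b³ (d(b) = b²*b = b³)
N = 13/4 (N = 2 - ¼*(-5) = 2 + 5/4 = 13/4 ≈ 3.2500)
t(p) = -19/4 - p³ (t(p) = -8 + (13/4 - p³) = -19/4 - p³)
(((K(-4, B) - 1)*(0 + 3))*(-16))*t(-4) = (((-⅛*½*(-4) - 1)*(0 + 3))*(-16))*(-19/4 - 1*(-4)³) = (((¼ - 1)*3)*(-16))*(-19/4 - 1*(-64)) = (-¾*3*(-16))*(-19/4 + 64) = -9/4*(-16)*(237/4) = 36*(237/4) = 2133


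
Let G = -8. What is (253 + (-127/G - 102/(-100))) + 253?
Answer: 104579/200 ≈ 522.89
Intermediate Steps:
(253 + (-127/G - 102/(-100))) + 253 = (253 + (-127/(-8) - 102/(-100))) + 253 = (253 + (-127*(-1/8) - 102*(-1/100))) + 253 = (253 + (127/8 + 51/50)) + 253 = (253 + 3379/200) + 253 = 53979/200 + 253 = 104579/200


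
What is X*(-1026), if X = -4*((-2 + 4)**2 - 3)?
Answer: 4104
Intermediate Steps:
X = -4 (X = -4*(2**2 - 3) = -4*(4 - 3) = -4*1 = -4)
X*(-1026) = -4*(-1026) = 4104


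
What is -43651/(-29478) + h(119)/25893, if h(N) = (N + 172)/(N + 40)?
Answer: 19968797515/13484504754 ≈ 1.4809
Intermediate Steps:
h(N) = (172 + N)/(40 + N)
-43651/(-29478) + h(119)/25893 = -43651/(-29478) + ((172 + 119)/(40 + 119))/25893 = -43651*(-1/29478) + (291/159)*(1/25893) = 43651/29478 + ((1/159)*291)*(1/25893) = 43651/29478 + (97/53)*(1/25893) = 43651/29478 + 97/1372329 = 19968797515/13484504754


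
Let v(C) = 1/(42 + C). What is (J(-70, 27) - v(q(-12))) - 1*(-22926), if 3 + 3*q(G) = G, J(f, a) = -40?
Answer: 846781/37 ≈ 22886.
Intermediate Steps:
q(G) = -1 + G/3
(J(-70, 27) - v(q(-12))) - 1*(-22926) = (-40 - 1/(42 + (-1 + (⅓)*(-12)))) - 1*(-22926) = (-40 - 1/(42 + (-1 - 4))) + 22926 = (-40 - 1/(42 - 5)) + 22926 = (-40 - 1/37) + 22926 = -1481/37 + 22926 = 846781/37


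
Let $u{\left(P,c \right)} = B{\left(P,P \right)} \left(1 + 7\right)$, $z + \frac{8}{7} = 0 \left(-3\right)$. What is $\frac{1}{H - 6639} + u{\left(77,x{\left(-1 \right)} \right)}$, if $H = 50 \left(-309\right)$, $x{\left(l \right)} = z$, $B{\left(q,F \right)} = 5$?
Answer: $\frac{883559}{22089} \approx 40.0$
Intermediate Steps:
$z = - \frac{8}{7}$ ($z = - \frac{8}{7} + 0 \left(-3\right) = - \frac{8}{7} + 0 = - \frac{8}{7} \approx -1.1429$)
$x{\left(l \right)} = - \frac{8}{7}$
$u{\left(P,c \right)} = 40$ ($u{\left(P,c \right)} = 5 \left(1 + 7\right) = 5 \cdot 8 = 40$)
$H = -15450$
$\frac{1}{H - 6639} + u{\left(77,x{\left(-1 \right)} \right)} = \frac{1}{-15450 - 6639} + 40 = \frac{1}{-22089} + 40 = - \frac{1}{22089} + 40 = \frac{883559}{22089}$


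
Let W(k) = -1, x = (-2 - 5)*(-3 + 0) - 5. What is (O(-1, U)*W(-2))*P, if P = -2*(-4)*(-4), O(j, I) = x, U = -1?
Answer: 512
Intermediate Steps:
x = 16 (x = -7*(-3) - 5 = 21 - 5 = 16)
O(j, I) = 16
P = -32 (P = 8*(-4) = -32)
(O(-1, U)*W(-2))*P = (16*(-1))*(-32) = -16*(-32) = 512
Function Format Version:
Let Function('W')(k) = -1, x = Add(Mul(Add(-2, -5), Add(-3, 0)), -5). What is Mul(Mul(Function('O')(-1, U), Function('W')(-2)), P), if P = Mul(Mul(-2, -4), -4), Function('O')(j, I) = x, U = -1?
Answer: 512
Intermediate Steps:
x = 16 (x = Add(Mul(-7, -3), -5) = Add(21, -5) = 16)
Function('O')(j, I) = 16
P = -32 (P = Mul(8, -4) = -32)
Mul(Mul(Function('O')(-1, U), Function('W')(-2)), P) = Mul(Mul(16, -1), -32) = Mul(-16, -32) = 512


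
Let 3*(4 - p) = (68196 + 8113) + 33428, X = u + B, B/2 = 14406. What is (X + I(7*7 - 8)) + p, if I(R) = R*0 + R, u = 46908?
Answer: 39186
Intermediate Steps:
B = 28812 (B = 2*14406 = 28812)
I(R) = R (I(R) = 0 + R = R)
X = 75720 (X = 46908 + 28812 = 75720)
p = -36575 (p = 4 - ((68196 + 8113) + 33428)/3 = 4 - (76309 + 33428)/3 = 4 - 1/3*109737 = 4 - 36579 = -36575)
(X + I(7*7 - 8)) + p = (75720 + (7*7 - 8)) - 36575 = (75720 + (49 - 8)) - 36575 = (75720 + 41) - 36575 = 75761 - 36575 = 39186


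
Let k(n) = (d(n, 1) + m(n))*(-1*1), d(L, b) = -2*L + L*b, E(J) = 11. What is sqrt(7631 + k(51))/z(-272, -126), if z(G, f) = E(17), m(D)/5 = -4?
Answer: sqrt(7702)/11 ≈ 7.9783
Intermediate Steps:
m(D) = -20 (m(D) = 5*(-4) = -20)
z(G, f) = 11
k(n) = 20 + n (k(n) = (n*(-2 + 1) - 20)*(-1*1) = (n*(-1) - 20)*(-1) = (-n - 20)*(-1) = (-20 - n)*(-1) = 20 + n)
sqrt(7631 + k(51))/z(-272, -126) = sqrt(7631 + (20 + 51))/11 = sqrt(7631 + 71)*(1/11) = sqrt(7702)*(1/11) = sqrt(7702)/11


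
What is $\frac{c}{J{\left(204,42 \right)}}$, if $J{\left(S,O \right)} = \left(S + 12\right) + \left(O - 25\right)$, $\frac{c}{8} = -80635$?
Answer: $- \frac{645080}{233} \approx -2768.6$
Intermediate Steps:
$c = -645080$ ($c = 8 \left(-80635\right) = -645080$)
$J{\left(S,O \right)} = -13 + O + S$ ($J{\left(S,O \right)} = \left(12 + S\right) + \left(-25 + O\right) = -13 + O + S$)
$\frac{c}{J{\left(204,42 \right)}} = - \frac{645080}{-13 + 42 + 204} = - \frac{645080}{233}$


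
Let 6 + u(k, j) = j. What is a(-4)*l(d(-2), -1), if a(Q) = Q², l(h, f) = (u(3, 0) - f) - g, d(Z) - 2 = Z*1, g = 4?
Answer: -144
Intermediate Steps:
u(k, j) = -6 + j
d(Z) = 2 + Z (d(Z) = 2 + Z*1 = 2 + Z)
l(h, f) = -10 - f (l(h, f) = ((-6 + 0) - f) - 1*4 = (-6 - f) - 4 = -10 - f)
a(-4)*l(d(-2), -1) = (-4)²*(-10 - 1*(-1)) = 16*(-10 + 1) = 16*(-9) = -144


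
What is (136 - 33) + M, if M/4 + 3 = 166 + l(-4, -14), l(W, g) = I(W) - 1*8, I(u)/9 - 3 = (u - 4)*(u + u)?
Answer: 3135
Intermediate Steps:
I(u) = 27 + 18*u*(-4 + u) (I(u) = 27 + 9*((u - 4)*(u + u)) = 27 + 9*((-4 + u)*(2*u)) = 27 + 9*(2*u*(-4 + u)) = 27 + 18*u*(-4 + u))
l(W, g) = 19 - 72*W + 18*W**2 (l(W, g) = (27 - 72*W + 18*W**2) - 1*8 = (27 - 72*W + 18*W**2) - 8 = 19 - 72*W + 18*W**2)
M = 3032 (M = -12 + 4*(166 + (19 - 72*(-4) + 18*(-4)**2)) = -12 + 4*(166 + (19 + 288 + 18*16)) = -12 + 4*(166 + (19 + 288 + 288)) = -12 + 4*(166 + 595) = -12 + 4*761 = -12 + 3044 = 3032)
(136 - 33) + M = (136 - 33) + 3032 = 103 + 3032 = 3135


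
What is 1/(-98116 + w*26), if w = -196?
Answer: -1/103212 ≈ -9.6888e-6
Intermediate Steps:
1/(-98116 + w*26) = 1/(-98116 - 196*26) = 1/(-98116 - 5096) = 1/(-103212) = -1/103212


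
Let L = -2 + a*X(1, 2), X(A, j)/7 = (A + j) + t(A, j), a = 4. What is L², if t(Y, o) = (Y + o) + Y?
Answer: 37636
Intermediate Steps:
t(Y, o) = o + 2*Y
X(A, j) = 14*j + 21*A (X(A, j) = 7*((A + j) + (j + 2*A)) = 7*(2*j + 3*A) = 14*j + 21*A)
L = 194 (L = -2 + 4*(14*2 + 21*1) = -2 + 4*(28 + 21) = -2 + 4*49 = -2 + 196 = 194)
L² = 194² = 37636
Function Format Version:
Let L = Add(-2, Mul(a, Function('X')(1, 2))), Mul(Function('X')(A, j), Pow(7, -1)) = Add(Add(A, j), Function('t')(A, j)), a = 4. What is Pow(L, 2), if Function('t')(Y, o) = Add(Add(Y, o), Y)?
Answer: 37636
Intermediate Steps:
Function('t')(Y, o) = Add(o, Mul(2, Y))
Function('X')(A, j) = Add(Mul(14, j), Mul(21, A)) (Function('X')(A, j) = Mul(7, Add(Add(A, j), Add(j, Mul(2, A)))) = Mul(7, Add(Mul(2, j), Mul(3, A))) = Add(Mul(14, j), Mul(21, A)))
L = 194 (L = Add(-2, Mul(4, Add(Mul(14, 2), Mul(21, 1)))) = Add(-2, Mul(4, Add(28, 21))) = Add(-2, Mul(4, 49)) = Add(-2, 196) = 194)
Pow(L, 2) = Pow(194, 2) = 37636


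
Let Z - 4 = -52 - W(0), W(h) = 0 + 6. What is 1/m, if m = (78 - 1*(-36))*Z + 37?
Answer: -1/6119 ≈ -0.00016343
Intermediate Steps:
W(h) = 6
Z = -54 (Z = 4 + (-52 - 1*6) = 4 + (-52 - 6) = 4 - 58 = -54)
m = -6119 (m = (78 - 1*(-36))*(-54) + 37 = (78 + 36)*(-54) + 37 = 114*(-54) + 37 = -6156 + 37 = -6119)
1/m = 1/(-6119) = -1/6119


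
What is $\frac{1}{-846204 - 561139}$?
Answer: $- \frac{1}{1407343} \approx -7.1056 \cdot 10^{-7}$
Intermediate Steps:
$\frac{1}{-846204 - 561139} = \frac{1}{-1407343} = - \frac{1}{1407343}$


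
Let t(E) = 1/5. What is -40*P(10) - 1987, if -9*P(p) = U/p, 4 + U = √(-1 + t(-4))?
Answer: -17899/9 + 8*I*√5/45 ≈ -1988.8 + 0.39752*I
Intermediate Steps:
t(E) = ⅕
U = -4 + 2*I*√5/5 (U = -4 + √(-1 + ⅕) = -4 + √(-⅘) = -4 + 2*I*√5/5 ≈ -4.0 + 0.89443*I)
P(p) = -(-4 + 2*I*√5/5)/(9*p)
-40*P(10) - 1987 = -16*(10 - I*√5)/(9*10) - 1987 = -40*(2/45 - I*√5/225) - 1987 = (-16/9 + 8*I*√5/45) - 1987 = -17899/9 + 8*I*√5/45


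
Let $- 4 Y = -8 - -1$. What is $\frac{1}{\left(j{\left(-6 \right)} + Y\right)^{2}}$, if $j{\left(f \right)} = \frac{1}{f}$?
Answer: $\frac{144}{361} \approx 0.39889$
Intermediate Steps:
$Y = \frac{7}{4}$ ($Y = - \frac{-8 - -1}{4} = - \frac{-8 + \left(-7 + 8\right)}{4} = - \frac{-8 + 1}{4} = \left(- \frac{1}{4}\right) \left(-7\right) = \frac{7}{4} \approx 1.75$)
$\frac{1}{\left(j{\left(-6 \right)} + Y\right)^{2}} = \frac{1}{\left(\frac{1}{-6} + \frac{7}{4}\right)^{2}} = \frac{1}{\left(- \frac{1}{6} + \frac{7}{4}\right)^{2}} = \frac{1}{\left(\frac{19}{12}\right)^{2}} = \frac{1}{\frac{361}{144}} = \frac{144}{361}$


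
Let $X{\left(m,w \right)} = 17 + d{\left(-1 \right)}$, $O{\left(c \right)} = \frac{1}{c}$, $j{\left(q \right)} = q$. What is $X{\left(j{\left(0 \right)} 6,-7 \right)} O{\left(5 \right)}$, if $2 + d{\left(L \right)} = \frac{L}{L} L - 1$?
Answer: $\frac{13}{5} \approx 2.6$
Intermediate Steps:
$d{\left(L \right)} = -3 + L$ ($d{\left(L \right)} = -2 + \left(\frac{L}{L} L - 1\right) = -2 + \left(1 L - 1\right) = -2 + \left(L - 1\right) = -2 + \left(-1 + L\right) = -3 + L$)
$X{\left(m,w \right)} = 13$ ($X{\left(m,w \right)} = 17 - 4 = 13$)
$X{\left(j{\left(0 \right)} 6,-7 \right)} O{\left(5 \right)} = \frac{13}{5}$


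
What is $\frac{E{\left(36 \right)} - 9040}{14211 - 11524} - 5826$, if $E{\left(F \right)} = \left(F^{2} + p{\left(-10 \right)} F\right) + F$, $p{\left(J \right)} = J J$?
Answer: $- \frac{15658570}{2687} \approx -5827.5$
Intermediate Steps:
$p{\left(J \right)} = J^{2}$
$E{\left(F \right)} = F^{2} + 101 F$ ($E{\left(F \right)} = \left(F^{2} + \left(-10\right)^{2} F\right) + F = \left(F^{2} + 100 F\right) + F = F^{2} + 101 F$)
$\frac{E{\left(36 \right)} - 9040}{14211 - 11524} - 5826 = \frac{36 \left(101 + 36\right) - 9040}{14211 - 11524} - 5826 = \frac{36 \cdot 137 - 9040}{2687} - 5826 = \left(4932 - 9040\right) \frac{1}{2687} - 5826 = \left(-4108\right) \frac{1}{2687} - 5826 = - \frac{4108}{2687} - 5826 = - \frac{15658570}{2687}$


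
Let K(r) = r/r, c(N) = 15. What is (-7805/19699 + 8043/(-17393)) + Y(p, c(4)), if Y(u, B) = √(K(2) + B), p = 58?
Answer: 1076307406/342624707 ≈ 3.1414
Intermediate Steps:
K(r) = 1
Y(u, B) = √(1 + B)
(-7805/19699 + 8043/(-17393)) + Y(p, c(4)) = (-7805/19699 + 8043/(-17393)) + √(1 + 15) = (-7805*1/19699 + 8043*(-1/17393)) + √16 = (-7805/19699 - 8043/17393) + 4 = -294191422/342624707 + 4 = 1076307406/342624707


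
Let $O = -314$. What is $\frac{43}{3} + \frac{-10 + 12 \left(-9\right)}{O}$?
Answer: $\frac{6928}{471} \approx 14.709$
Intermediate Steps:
$\frac{43}{3} + \frac{-10 + 12 \left(-9\right)}{O} = \frac{43}{3} + \frac{-10 + 12 \left(-9\right)}{-314} = 43 \cdot \frac{1}{3} + \left(-10 - 108\right) \left(- \frac{1}{314}\right) = \frac{43}{3} - - \frac{59}{157} = \frac{43}{3} + \frac{59}{157} = \frac{6928}{471}$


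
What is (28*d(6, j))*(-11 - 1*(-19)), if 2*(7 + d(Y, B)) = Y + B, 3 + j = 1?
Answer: -1120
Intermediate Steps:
j = -2 (j = -3 + 1 = -2)
d(Y, B) = -7 + B/2 + Y/2 (d(Y, B) = -7 + (Y + B)/2 = -7 + (B + Y)/2 = -7 + (B/2 + Y/2) = -7 + B/2 + Y/2)
(28*d(6, j))*(-11 - 1*(-19)) = (28*(-7 + (1/2)*(-2) + (1/2)*6))*(-11 - 1*(-19)) = (28*(-7 - 1 + 3))*(-11 + 19) = (28*(-5))*8 = -140*8 = -1120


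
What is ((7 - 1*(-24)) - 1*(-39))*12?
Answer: 840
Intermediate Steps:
((7 - 1*(-24)) - 1*(-39))*12 = ((7 + 24) + 39)*12 = (31 + 39)*12 = 70*12 = 840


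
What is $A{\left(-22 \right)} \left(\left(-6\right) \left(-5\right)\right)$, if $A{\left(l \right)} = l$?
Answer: $-660$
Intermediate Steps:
$A{\left(-22 \right)} \left(\left(-6\right) \left(-5\right)\right) = - 22 \left(\left(-6\right) \left(-5\right)\right) = \left(-22\right) 30 = -660$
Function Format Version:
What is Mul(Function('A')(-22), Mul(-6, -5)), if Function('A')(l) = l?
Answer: -660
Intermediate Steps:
Mul(Function('A')(-22), Mul(-6, -5)) = Mul(-22, Mul(-6, -5)) = Mul(-22, 30) = -660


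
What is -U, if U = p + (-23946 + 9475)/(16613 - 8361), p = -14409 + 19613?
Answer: -42928937/8252 ≈ -5202.3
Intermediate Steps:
p = 5204
U = 42928937/8252 (U = 5204 + (-23946 + 9475)/(16613 - 8361) = 5204 - 14471/8252 = 42928937/8252 ≈ 5202.3)
-U = -1*42928937/8252 = -42928937/8252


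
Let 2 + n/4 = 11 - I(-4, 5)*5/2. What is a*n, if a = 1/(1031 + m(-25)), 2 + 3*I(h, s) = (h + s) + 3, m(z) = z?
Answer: 44/1509 ≈ 0.029158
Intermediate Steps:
I(h, s) = 1/3 + h/3 + s/3 (I(h, s) = -2/3 + ((h + s) + 3)/3 = -2/3 + (3 + h + s)/3 = -2/3 + (1 + h/3 + s/3) = 1/3 + h/3 + s/3)
a = 1/1006 (a = 1/(1031 - 25) = 1/1006 ≈ 0.00099404)
n = 88/3 (n = -8 + 4*(11 - (1/3 + (1/3)*(-4) + (1/3)*5)*5/2) = -8 + 4*(11 - (1/3 - 4/3 + 5/3)*5*(1/2)) = -8 + 4*(11 - 2*5/(3*2)) = -8 + 4*(11 - 1*5/3) = -8 + 4*(11 - 5/3) = -8 + 4*(28/3) = -8 + 112/3 = 88/3 ≈ 29.333)
a*n = (1/1006)*(88/3) = 44/1509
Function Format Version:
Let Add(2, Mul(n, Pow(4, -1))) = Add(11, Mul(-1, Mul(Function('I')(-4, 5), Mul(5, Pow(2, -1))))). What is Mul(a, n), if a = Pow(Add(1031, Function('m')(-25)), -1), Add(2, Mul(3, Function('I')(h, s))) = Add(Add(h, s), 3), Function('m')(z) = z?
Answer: Rational(44, 1509) ≈ 0.029158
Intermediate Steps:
Function('I')(h, s) = Add(Rational(1, 3), Mul(Rational(1, 3), h), Mul(Rational(1, 3), s)) (Function('I')(h, s) = Add(Rational(-2, 3), Mul(Rational(1, 3), Add(Add(h, s), 3))) = Add(Rational(-2, 3), Mul(Rational(1, 3), Add(3, h, s))) = Add(Rational(-2, 3), Add(1, Mul(Rational(1, 3), h), Mul(Rational(1, 3), s))) = Add(Rational(1, 3), Mul(Rational(1, 3), h), Mul(Rational(1, 3), s)))
a = Rational(1, 1006) (a = Pow(Add(1031, -25), -1) = Pow(1006, -1) = Rational(1, 1006) ≈ 0.00099404)
n = Rational(88, 3) (n = Add(-8, Mul(4, Add(11, Mul(-1, Mul(Add(Rational(1, 3), Mul(Rational(1, 3), -4), Mul(Rational(1, 3), 5)), Mul(5, Pow(2, -1))))))) = Add(-8, Mul(4, Add(11, Mul(-1, Mul(Add(Rational(1, 3), Rational(-4, 3), Rational(5, 3)), Mul(5, Rational(1, 2))))))) = Add(-8, Mul(4, Add(11, Mul(-1, Mul(Rational(2, 3), Rational(5, 2)))))) = Add(-8, Mul(4, Add(11, Mul(-1, Rational(5, 3))))) = Add(-8, Mul(4, Add(11, Rational(-5, 3)))) = Add(-8, Mul(4, Rational(28, 3))) = Add(-8, Rational(112, 3)) = Rational(88, 3) ≈ 29.333)
Mul(a, n) = Mul(Rational(1, 1006), Rational(88, 3)) = Rational(44, 1509)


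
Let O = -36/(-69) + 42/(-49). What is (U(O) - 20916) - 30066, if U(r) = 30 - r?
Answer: -8203218/161 ≈ -50952.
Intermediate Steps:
O = -54/161 (O = -36*(-1/69) + 42*(-1/49) = 12/23 - 6/7 = -54/161 ≈ -0.33540)
(U(O) - 20916) - 30066 = ((30 - 1*(-54/161)) - 20916) - 30066 = ((30 + 54/161) - 20916) - 30066 = (4884/161 - 20916) - 30066 = -3362592/161 - 30066 = -8203218/161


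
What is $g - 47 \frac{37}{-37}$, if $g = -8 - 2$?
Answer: $37$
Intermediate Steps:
$g = -10$
$g - 47 \frac{37}{-37} = -10 - 47 \frac{37}{-37} = -10 - 47 \cdot 37 \left(- \frac{1}{37}\right) = -10 - -47 = -10 + 47 = 37$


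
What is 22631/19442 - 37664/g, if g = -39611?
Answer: 148063639/70010642 ≈ 2.1149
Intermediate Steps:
22631/19442 - 37664/g = 22631/19442 - 37664/(-39611) = 22631*(1/19442) - 37664*(-1/39611) = 22631/19442 + 3424/3601 = 148063639/70010642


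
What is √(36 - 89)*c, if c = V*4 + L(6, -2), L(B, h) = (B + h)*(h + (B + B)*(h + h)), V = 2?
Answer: -192*I*√53 ≈ -1397.8*I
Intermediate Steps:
L(B, h) = (B + h)*(h + 4*B*h) (L(B, h) = (B + h)*(h + (2*B)*(2*h)) = (B + h)*(h + 4*B*h))
c = -192 (c = 2*4 - 2*(6 - 2 + 4*6² + 4*6*(-2)) = 8 - 2*(6 - 2 + 4*36 - 48) = 8 - 2*(6 - 2 + 144 - 48) = 8 - 2*100 = 8 - 200 = -192)
√(36 - 89)*c = √(36 - 89)*(-192) = √(-53)*(-192) = (I*√53)*(-192) = -192*I*√53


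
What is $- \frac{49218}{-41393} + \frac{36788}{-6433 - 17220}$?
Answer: $- \frac{358612330}{979068629} \approx -0.36628$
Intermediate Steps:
$- \frac{49218}{-41393} + \frac{36788}{-6433 - 17220} = \left(-49218\right) \left(- \frac{1}{41393}\right) + \frac{36788}{-6433 - 17220} = \frac{49218}{41393} + \frac{36788}{-23653} = \frac{49218}{41393} + 36788 \left(- \frac{1}{23653}\right) = \frac{49218}{41393} - \frac{36788}{23653} = - \frac{358612330}{979068629}$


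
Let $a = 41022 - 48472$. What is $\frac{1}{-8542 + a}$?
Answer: $- \frac{1}{15992} \approx -6.2531 \cdot 10^{-5}$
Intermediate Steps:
$a = -7450$ ($a = 41022 - 48472 = -7450$)
$\frac{1}{-8542 + a} = \frac{1}{-8542 - 7450} = \frac{1}{-15992} = - \frac{1}{15992}$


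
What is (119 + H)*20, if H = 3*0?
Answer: 2380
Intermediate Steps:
H = 0
(119 + H)*20 = (119 + 0)*20 = 119*20 = 2380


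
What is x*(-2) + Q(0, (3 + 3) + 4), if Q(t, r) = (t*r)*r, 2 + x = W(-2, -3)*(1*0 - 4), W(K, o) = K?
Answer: -12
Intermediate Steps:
x = 6 (x = -2 - 2*(1*0 - 4) = -2 - 2*(0 - 4) = -2 - 2*(-4) = -2 + 8 = 6)
Q(t, r) = t*r² (Q(t, r) = (r*t)*r = t*r²)
x*(-2) + Q(0, (3 + 3) + 4) = 6*(-2) + 0*((3 + 3) + 4)² = -12 + 0*(6 + 4)² = -12 + 0*10² = -12 + 0*100 = -12 + 0 = -12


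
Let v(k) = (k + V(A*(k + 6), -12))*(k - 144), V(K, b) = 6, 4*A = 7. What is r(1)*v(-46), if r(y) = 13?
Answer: 98800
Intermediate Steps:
A = 7/4 (A = (¼)*7 = 7/4 ≈ 1.7500)
v(k) = (-144 + k)*(6 + k) (v(k) = (k + 6)*(k - 144) = (6 + k)*(-144 + k) = (-144 + k)*(6 + k))
r(1)*v(-46) = 13*(-864 + (-46)² - 138*(-46)) = 13*(-864 + 2116 + 6348) = 13*7600 = 98800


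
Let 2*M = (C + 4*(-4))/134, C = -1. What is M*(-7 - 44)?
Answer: 867/268 ≈ 3.2351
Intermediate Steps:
M = -17/268 (M = ((-1 + 4*(-4))/134)/2 = ((-1 - 16)*(1/134))/2 = (-17*1/134)/2 = (½)*(-17/134) = -17/268 ≈ -0.063433)
M*(-7 - 44) = -17*(-7 - 44)/268 = -17/268*(-51) = 867/268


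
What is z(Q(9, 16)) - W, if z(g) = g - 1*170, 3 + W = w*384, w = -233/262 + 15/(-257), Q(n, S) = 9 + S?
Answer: 7470998/33667 ≈ 221.91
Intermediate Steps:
w = -63811/67334 (w = -233*1/262 + 15*(-1/257) = -233/262 - 15/257 = -63811/67334 ≈ -0.94768)
W = -12352713/33667 (W = -3 - 63811/67334*384 = -3 - 12251712/33667 = -12352713/33667 ≈ -366.91)
z(g) = -170 + g (z(g) = g - 170 = -170 + g)
z(Q(9, 16)) - W = (-170 + (9 + 16)) - 1*(-12352713/33667) = (-170 + 25) + 12352713/33667 = -145 + 12352713/33667 = 7470998/33667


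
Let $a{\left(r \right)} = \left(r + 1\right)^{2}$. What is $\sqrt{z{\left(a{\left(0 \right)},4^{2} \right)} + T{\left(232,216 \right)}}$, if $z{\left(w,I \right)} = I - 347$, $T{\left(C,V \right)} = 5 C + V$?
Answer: $\sqrt{1045} \approx 32.326$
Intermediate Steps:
$T{\left(C,V \right)} = V + 5 C$
$a{\left(r \right)} = \left(1 + r\right)^{2}$
$z{\left(w,I \right)} = -347 + I$
$\sqrt{z{\left(a{\left(0 \right)},4^{2} \right)} + T{\left(232,216 \right)}} = \sqrt{\left(-347 + 4^{2}\right) + \left(216 + 5 \cdot 232\right)} = \sqrt{\left(-347 + 16\right) + \left(216 + 1160\right)} = \sqrt{-331 + 1376} = \sqrt{1045}$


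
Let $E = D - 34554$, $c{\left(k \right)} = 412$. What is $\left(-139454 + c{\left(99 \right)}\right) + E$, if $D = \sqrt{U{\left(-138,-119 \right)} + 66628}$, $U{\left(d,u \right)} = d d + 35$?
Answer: $-173596 + 3 \sqrt{9523} \approx -1.733 \cdot 10^{5}$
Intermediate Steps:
$U{\left(d,u \right)} = 35 + d^{2}$ ($U{\left(d,u \right)} = d^{2} + 35 = 35 + d^{2}$)
$D = 3 \sqrt{9523}$ ($D = \sqrt{\left(35 + \left(-138\right)^{2}\right) + 66628} = \sqrt{\left(35 + 19044\right) + 66628} = \sqrt{19079 + 66628} = \sqrt{85707} = 3 \sqrt{9523} \approx 292.76$)
$E = -34554 + 3 \sqrt{9523}$ ($E = 3 \sqrt{9523} - 34554 = -34554 + 3 \sqrt{9523} \approx -34261.0$)
$\left(-139454 + c{\left(99 \right)}\right) + E = \left(-139454 + 412\right) - \left(34554 - 3 \sqrt{9523}\right) = -139042 - \left(34554 - 3 \sqrt{9523}\right) = -173596 + 3 \sqrt{9523}$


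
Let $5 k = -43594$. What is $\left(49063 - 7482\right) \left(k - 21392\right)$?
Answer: $- \frac{6260185874}{5} \approx -1.252 \cdot 10^{9}$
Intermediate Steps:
$k = - \frac{43594}{5}$ ($k = \frac{1}{5} \left(-43594\right) = - \frac{43594}{5} \approx -8718.8$)
$\left(49063 - 7482\right) \left(k - 21392\right) = \left(49063 - 7482\right) \left(- \frac{43594}{5} - 21392\right) = 41581 \left(- \frac{150554}{5}\right) = - \frac{6260185874}{5}$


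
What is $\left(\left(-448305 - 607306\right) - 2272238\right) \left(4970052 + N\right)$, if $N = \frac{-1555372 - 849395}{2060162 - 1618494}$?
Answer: $- \frac{7304996355424014681}{441668} \approx -1.654 \cdot 10^{13}$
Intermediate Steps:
$N = - \frac{2404767}{441668} \approx -5.4447$
$\left(\left(-448305 - 607306\right) - 2272238\right) \left(4970052 + N\right) = \left(\left(-448305 - 607306\right) - 2272238\right) \left(4970052 - \frac{2404767}{441668}\right) = \left(-1055611 - 2272238\right) \frac{2195110521969}{441668} = \left(-3327849\right) \frac{2195110521969}{441668} = - \frac{7304996355424014681}{441668}$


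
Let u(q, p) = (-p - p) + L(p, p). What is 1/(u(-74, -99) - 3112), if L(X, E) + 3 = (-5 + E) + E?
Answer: -1/3120 ≈ -0.00032051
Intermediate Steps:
L(X, E) = -8 + 2*E (L(X, E) = -3 + ((-5 + E) + E) = -3 + (-5 + 2*E) = -8 + 2*E)
u(q, p) = -8 (u(q, p) = (-p - p) + (-8 + 2*p) = -2*p + (-8 + 2*p) = -8)
1/(u(-74, -99) - 3112) = 1/(-8 - 3112) = 1/(-3120) = -1/3120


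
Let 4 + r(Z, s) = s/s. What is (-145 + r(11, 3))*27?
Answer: -3996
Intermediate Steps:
r(Z, s) = -3 (r(Z, s) = -4 + s/s = -4 + 1 = -3)
(-145 + r(11, 3))*27 = (-145 - 3)*27 = -148*27 = -3996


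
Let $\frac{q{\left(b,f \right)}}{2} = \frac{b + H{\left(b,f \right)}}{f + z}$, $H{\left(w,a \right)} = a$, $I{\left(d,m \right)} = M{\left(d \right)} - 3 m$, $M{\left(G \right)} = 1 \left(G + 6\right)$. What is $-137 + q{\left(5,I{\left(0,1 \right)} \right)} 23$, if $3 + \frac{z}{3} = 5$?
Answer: $- \frac{865}{9} \approx -96.111$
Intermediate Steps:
$M{\left(G \right)} = 6 + G$ ($M{\left(G \right)} = 1 \left(6 + G\right) = 6 + G$)
$I{\left(d,m \right)} = 6 + d - 3 m$ ($I{\left(d,m \right)} = \left(6 + d\right) - 3 m = 6 + d - 3 m$)
$z = 6$ ($z = -9 + 3 \cdot 5 = -9 + 15 = 6$)
$q{\left(b,f \right)} = \frac{2 \left(b + f\right)}{6 + f}$ ($q{\left(b,f \right)} = 2 \frac{b + f}{f + 6} = 2 \frac{b + f}{6 + f} = \frac{2 \left(b + f\right)}{6 + f}$)
$-137 + q{\left(5,I{\left(0,1 \right)} \right)} 23 = -137 + \frac{2 \left(5 + \left(6 + 0 - 3\right)\right)}{6 + \left(6 + 0 - 3\right)} 23 = -137 + \frac{2 \left(5 + 3\right)}{6 + 3} \cdot 23 = -137 + 2 \cdot \frac{1}{9} \cdot 8 \cdot 23 = -137 + \frac{16}{9} \cdot 23 = -137 + \frac{368}{9} = - \frac{865}{9}$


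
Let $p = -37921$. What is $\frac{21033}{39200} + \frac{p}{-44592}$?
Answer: $\frac{151525421}{109250400} \approx 1.387$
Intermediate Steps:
$\frac{21033}{39200} + \frac{p}{-44592} = \frac{21033}{39200} - \frac{37921}{-44592} = 21033 \cdot \frac{1}{39200} - - \frac{37921}{44592} = \frac{21033}{39200} + \frac{37921}{44592} = \frac{151525421}{109250400}$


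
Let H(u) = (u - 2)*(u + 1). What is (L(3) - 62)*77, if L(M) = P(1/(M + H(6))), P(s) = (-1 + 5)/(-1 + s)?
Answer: -76384/15 ≈ -5092.3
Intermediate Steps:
H(u) = (1 + u)*(-2 + u) (H(u) = (-2 + u)*(1 + u) = (1 + u)*(-2 + u))
P(s) = 4/(-1 + s)
L(M) = 4/(-1 + 1/(28 + M)) (L(M) = 4/(-1 + 1/(M + (-2 + 6² - 1*6))) = 4/(-1 + 1/(M + (-2 + 36 - 6))) = 4/(-1 + 1/(M + 28)) = 4/(-1 + 1/(28 + M)))
(L(3) - 62)*77 = (4*(-28 - 1*3)/(27 + 3) - 62)*77 = (4*(-28 - 3)/30 - 62)*77 = (4*(1/30)*(-31) - 62)*77 = (-62/15 - 62)*77 = -992/15*77 = -76384/15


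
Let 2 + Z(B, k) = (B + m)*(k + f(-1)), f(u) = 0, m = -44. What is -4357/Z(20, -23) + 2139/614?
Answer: -374687/84425 ≈ -4.4381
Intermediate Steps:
Z(B, k) = -2 + k*(-44 + B) (Z(B, k) = -2 + (B - 44)*(k + 0) = -2 + (-44 + B)*k = -2 + k*(-44 + B))
-4357/Z(20, -23) + 2139/614 = -4357/(-2 - 44*(-23) + 20*(-23)) + 2139/614 = -4357/(-2 + 1012 - 460) + 2139*(1/614) = -4357/550 + 2139/614 = -374687/84425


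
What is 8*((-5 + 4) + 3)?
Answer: 16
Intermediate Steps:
8*((-5 + 4) + 3) = 8*(-1 + 3) = 8*2 = 16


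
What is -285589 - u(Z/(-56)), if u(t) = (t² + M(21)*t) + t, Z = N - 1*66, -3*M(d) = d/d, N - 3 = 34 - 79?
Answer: -55976425/196 ≈ -2.8559e+5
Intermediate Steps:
N = -42 (N = 3 + (34 - 79) = 3 - 45 = -42)
M(d) = -⅓ (M(d) = -d/(3*d) = -⅓*1 = -⅓)
Z = -108 (Z = -42 - 1*66 = -42 - 66 = -108)
u(t) = t² + 2*t/3 (u(t) = (t² - t/3) + t = t² + 2*t/3)
-285589 - u(Z/(-56)) = -285589 - (-108/(-56))*(2 + 3*(-108/(-56)))/3 = -285589 - (-108*(-1/56))*(2 + 3*(-108*(-1/56)))/3 = -285589 - 27*(2 + 3*(27/14))/(3*14) = -285589 - 27*(2 + 81/14)/(3*14) = -285589 - 27*109/(3*14*14) = -285589 - 1*981/196 = -285589 - 981/196 = -55976425/196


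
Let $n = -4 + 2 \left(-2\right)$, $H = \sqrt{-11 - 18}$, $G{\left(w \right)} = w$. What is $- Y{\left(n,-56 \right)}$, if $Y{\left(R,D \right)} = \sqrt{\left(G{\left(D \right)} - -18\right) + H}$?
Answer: $- \sqrt{-38 + i \sqrt{29}} \approx -0.43571 - 6.1798 i$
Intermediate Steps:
$H = i \sqrt{29}$ ($H = \sqrt{-29} = i \sqrt{29} \approx 5.3852 i$)
$n = -8$ ($n = -4 - 4 = -8$)
$Y{\left(R,D \right)} = \sqrt{18 + D + i \sqrt{29}}$ ($Y{\left(R,D \right)} = \sqrt{\left(D - -18\right) + i \sqrt{29}} = \sqrt{\left(D + 18\right) + i \sqrt{29}} = \sqrt{\left(18 + D\right) + i \sqrt{29}} = \sqrt{18 + D + i \sqrt{29}}$)
$- Y{\left(n,-56 \right)} = - \sqrt{18 - 56 + i \sqrt{29}} = - \sqrt{-38 + i \sqrt{29}}$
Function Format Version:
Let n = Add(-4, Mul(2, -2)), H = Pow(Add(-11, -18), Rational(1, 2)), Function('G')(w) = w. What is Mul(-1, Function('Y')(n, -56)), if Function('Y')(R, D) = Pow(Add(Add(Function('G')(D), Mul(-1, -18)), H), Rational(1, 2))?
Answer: Mul(-1, Pow(Add(-38, Mul(I, Pow(29, Rational(1, 2)))), Rational(1, 2))) ≈ Add(-0.43571, Mul(-6.1798, I))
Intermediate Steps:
H = Mul(I, Pow(29, Rational(1, 2))) (H = Pow(-29, Rational(1, 2)) = Mul(I, Pow(29, Rational(1, 2))) ≈ Mul(5.3852, I))
n = -8 (n = Add(-4, -4) = -8)
Function('Y')(R, D) = Pow(Add(18, D, Mul(I, Pow(29, Rational(1, 2)))), Rational(1, 2)) (Function('Y')(R, D) = Pow(Add(Add(D, Mul(-1, -18)), Mul(I, Pow(29, Rational(1, 2)))), Rational(1, 2)) = Pow(Add(Add(D, 18), Mul(I, Pow(29, Rational(1, 2)))), Rational(1, 2)) = Pow(Add(Add(18, D), Mul(I, Pow(29, Rational(1, 2)))), Rational(1, 2)) = Pow(Add(18, D, Mul(I, Pow(29, Rational(1, 2)))), Rational(1, 2)))
Mul(-1, Function('Y')(n, -56)) = Mul(-1, Pow(Add(18, -56, Mul(I, Pow(29, Rational(1, 2)))), Rational(1, 2))) = Mul(-1, Pow(Add(-38, Mul(I, Pow(29, Rational(1, 2)))), Rational(1, 2)))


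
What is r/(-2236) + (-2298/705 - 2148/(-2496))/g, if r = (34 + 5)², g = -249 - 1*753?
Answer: -1427557171/2106043680 ≈ -0.67784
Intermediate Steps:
g = -1002 (g = -249 - 753 = -1002)
r = 1521 (r = 39² = 1521)
r/(-2236) + (-2298/705 - 2148/(-2496))/g = 1521/(-2236) + (-2298/705 - 2148/(-2496))/(-1002) = 1521*(-1/2236) + (-2298*1/705 - 2148*(-1/2496))*(-1/1002) = -117/172 + (-766/235 + 179/208)*(-1/1002) = -117/172 - 117263/48880*(-1/1002) = -117/172 + 117263/48977760 = -1427557171/2106043680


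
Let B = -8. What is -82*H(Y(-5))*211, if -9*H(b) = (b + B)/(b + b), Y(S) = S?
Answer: 112463/45 ≈ 2499.2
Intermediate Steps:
H(b) = -(-8 + b)/(18*b) (H(b) = -(b - 8)/(9*(b + b)) = -(-8 + b)/(9*(2*b)) = -(-8 + b)*1/(2*b)/9 = -(-8 + b)/(18*b))
-82*H(Y(-5))*211 = -41*(8 - 1*(-5))/(9*(-5))*211 = -41*(-1)*(8 + 5)/(9*5)*211 = -41*(-1)*13/(9*5)*211 = -82*(-13/90)*211 = (533/45)*211 = 112463/45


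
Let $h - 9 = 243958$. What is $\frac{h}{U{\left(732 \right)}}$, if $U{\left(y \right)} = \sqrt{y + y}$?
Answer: $\frac{243967 \sqrt{366}}{732} \approx 6376.2$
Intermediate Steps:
$h = 243967$ ($h = 9 + 243958 = 243967$)
$U{\left(y \right)} = \sqrt{2} \sqrt{y}$ ($U{\left(y \right)} = \sqrt{2 y} = \sqrt{2} \sqrt{y}$)
$\frac{h}{U{\left(732 \right)}} = \frac{243967}{\sqrt{2} \sqrt{732}} = \frac{243967}{\sqrt{2} \cdot 2 \sqrt{183}} = \frac{243967}{2 \sqrt{366}} = 243967 \frac{\sqrt{366}}{732} = \frac{243967 \sqrt{366}}{732}$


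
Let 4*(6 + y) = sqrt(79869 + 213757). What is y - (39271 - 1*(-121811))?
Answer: -161088 + sqrt(293626)/4 ≈ -1.6095e+5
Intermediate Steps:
y = -6 + sqrt(293626)/4 (y = -6 + sqrt(79869 + 213757)/4 = -6 + sqrt(293626)/4 ≈ 129.47)
y - (39271 - 1*(-121811)) = (-6 + sqrt(293626)/4) - (39271 - 1*(-121811)) = (-6 + sqrt(293626)/4) - (39271 + 121811) = (-6 + sqrt(293626)/4) - 1*161082 = (-6 + sqrt(293626)/4) - 161082 = -161088 + sqrt(293626)/4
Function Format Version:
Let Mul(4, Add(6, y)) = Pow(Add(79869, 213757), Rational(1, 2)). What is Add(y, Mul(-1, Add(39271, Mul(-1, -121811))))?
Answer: Add(-161088, Mul(Rational(1, 4), Pow(293626, Rational(1, 2)))) ≈ -1.6095e+5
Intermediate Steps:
y = Add(-6, Mul(Rational(1, 4), Pow(293626, Rational(1, 2)))) (y = Add(-6, Mul(Rational(1, 4), Pow(Add(79869, 213757), Rational(1, 2)))) = Add(-6, Mul(Rational(1, 4), Pow(293626, Rational(1, 2)))) ≈ 129.47)
Add(y, Mul(-1, Add(39271, Mul(-1, -121811)))) = Add(Add(-6, Mul(Rational(1, 4), Pow(293626, Rational(1, 2)))), Mul(-1, Add(39271, Mul(-1, -121811)))) = Add(Add(-6, Mul(Rational(1, 4), Pow(293626, Rational(1, 2)))), Mul(-1, Add(39271, 121811))) = Add(Add(-6, Mul(Rational(1, 4), Pow(293626, Rational(1, 2)))), Mul(-1, 161082)) = Add(Add(-6, Mul(Rational(1, 4), Pow(293626, Rational(1, 2)))), -161082) = Add(-161088, Mul(Rational(1, 4), Pow(293626, Rational(1, 2))))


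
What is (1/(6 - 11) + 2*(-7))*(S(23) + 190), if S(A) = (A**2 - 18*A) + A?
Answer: -23288/5 ≈ -4657.6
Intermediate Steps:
S(A) = A**2 - 17*A
(1/(6 - 11) + 2*(-7))*(S(23) + 190) = (1/(6 - 11) + 2*(-7))*(23*(-17 + 23) + 190) = (1/(-5) - 14)*(23*6 + 190) = (-1/5 - 14)*(138 + 190) = -71/5*328 = -23288/5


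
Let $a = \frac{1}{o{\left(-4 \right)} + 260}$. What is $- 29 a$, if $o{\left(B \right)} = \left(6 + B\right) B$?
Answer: $- \frac{29}{252} \approx -0.11508$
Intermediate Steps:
$o{\left(B \right)} = B \left(6 + B\right)$
$a = \frac{1}{252}$ ($a = \frac{1}{- 4 \left(6 - 4\right) + 260} = \frac{1}{\left(-4\right) 2 + 260} = \frac{1}{-8 + 260} = \frac{1}{252} \approx 0.0039683$)
$- 29 a = \left(-29\right) \frac{1}{252} = - \frac{29}{252}$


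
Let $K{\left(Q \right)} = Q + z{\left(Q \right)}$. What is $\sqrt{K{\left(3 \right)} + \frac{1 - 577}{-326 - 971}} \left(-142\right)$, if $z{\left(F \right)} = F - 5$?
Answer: $- \frac{142 \sqrt{2429281}}{1297} \approx -170.64$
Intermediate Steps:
$z{\left(F \right)} = -5 + F$
$K{\left(Q \right)} = -5 + 2 Q$ ($K{\left(Q \right)} = Q + \left(-5 + Q\right) = -5 + 2 Q$)
$\sqrt{K{\left(3 \right)} + \frac{1 - 577}{-326 - 971}} \left(-142\right) = \sqrt{\left(-5 + 2 \cdot 3\right) + \frac{1 - 577}{-326 - 971}} \left(-142\right) = \sqrt{\left(-5 + 6\right) - \frac{576}{-1297}} \left(-142\right) = \sqrt{1 - - \frac{576}{1297}} \left(-142\right) = \sqrt{1 + \frac{576}{1297}} \left(-142\right) = \sqrt{\frac{1873}{1297}} \left(-142\right) = \frac{\sqrt{2429281}}{1297} \left(-142\right) = - \frac{142 \sqrt{2429281}}{1297}$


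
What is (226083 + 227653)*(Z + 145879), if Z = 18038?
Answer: 74375043912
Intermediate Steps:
(226083 + 227653)*(Z + 145879) = (226083 + 227653)*(18038 + 145879) = 453736*163917 = 74375043912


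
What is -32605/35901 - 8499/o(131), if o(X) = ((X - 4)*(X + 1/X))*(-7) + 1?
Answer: -152493246722/182579166729 ≈ -0.83522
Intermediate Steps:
o(X) = 1 - 7*(-4 + X)*(X + 1/X) (o(X) = ((-4 + X)*(X + 1/X))*(-7) + 1 = -7*(-4 + X)*(X + 1/X) + 1 = 1 - 7*(-4 + X)*(X + 1/X))
-32605/35901 - 8499/o(131) = -32605/35901 - 8499/(-6 - 7*131**2 + 28*131 + 28/131) = -32605*1/35901 - 8499/(-6 - 7*17161 + 3668 + 28*(1/131)) = -32605/35901 - 8499/(-6 - 120127 + 3668 + 28/131) = -32605/35901 - 8499/(-15256887/131) = -32605/35901 - 8499*(-131/15256887) = -32605/35901 + 371123/5085629 = -152493246722/182579166729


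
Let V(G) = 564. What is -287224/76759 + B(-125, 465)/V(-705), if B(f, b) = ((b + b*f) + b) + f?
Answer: -1140455054/10823019 ≈ -105.37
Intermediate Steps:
B(f, b) = f + 2*b + b*f (B(f, b) = (2*b + b*f) + f = f + 2*b + b*f)
-287224/76759 + B(-125, 465)/V(-705) = -287224/76759 + (-125 + 2*465 + 465*(-125))/564 = -287224*1/76759 + (-125 + 930 - 58125)*(1/564) = -287224/76759 - 57320*1/564 = -287224/76759 - 14330/141 = -1140455054/10823019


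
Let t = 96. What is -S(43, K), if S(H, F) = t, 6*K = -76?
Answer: -96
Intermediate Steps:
K = -38/3 (K = (⅙)*(-76) = -38/3 ≈ -12.667)
S(H, F) = 96
-S(43, K) = -1*96 = -96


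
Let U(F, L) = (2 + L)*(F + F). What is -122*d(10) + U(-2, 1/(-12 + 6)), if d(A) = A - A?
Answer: -22/3 ≈ -7.3333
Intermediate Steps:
d(A) = 0
U(F, L) = 2*F*(2 + L) (U(F, L) = (2 + L)*(2*F) = 2*F*(2 + L))
-122*d(10) + U(-2, 1/(-12 + 6)) = -122*0 + 2*(-2)*(2 + 1/(-12 + 6)) = 0 + 2*(-2)*(2 + 1/(-6)) = 0 + 2*(-2)*(2 - ⅙) = 0 + 2*(-2)*(11/6) = 0 - 22/3 = -22/3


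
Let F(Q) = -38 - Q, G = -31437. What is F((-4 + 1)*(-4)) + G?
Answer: -31487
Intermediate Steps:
F((-4 + 1)*(-4)) + G = (-38 - (-4 + 1)*(-4)) - 31437 = (-38 - (-3)*(-4)) - 31437 = (-38 - 1*12) - 31437 = (-38 - 12) - 31437 = -50 - 31437 = -31487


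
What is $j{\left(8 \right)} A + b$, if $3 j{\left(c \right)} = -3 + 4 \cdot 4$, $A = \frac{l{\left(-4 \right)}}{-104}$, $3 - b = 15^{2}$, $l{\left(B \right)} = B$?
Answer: $- \frac{1331}{6} \approx -221.83$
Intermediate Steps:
$b = -222$ ($b = 3 - 15^{2} = 3 - 225 = -222$)
$A = \frac{1}{26}$ ($A = - \frac{4}{-104} = \left(-4\right) \left(- \frac{1}{104}\right) = \frac{1}{26} \approx 0.038462$)
$j{\left(c \right)} = \frac{13}{3}$ ($j{\left(c \right)} = \frac{-3 + 4 \cdot 4}{3} = \frac{-3 + 16}{3} = \frac{1}{3} \cdot 13 = \frac{13}{3}$)
$j{\left(8 \right)} A + b = \frac{13}{3} \cdot \frac{1}{26} - 222 = \frac{1}{6} - 222 = - \frac{1331}{6}$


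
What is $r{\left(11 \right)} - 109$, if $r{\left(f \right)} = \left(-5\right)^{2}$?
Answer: $-84$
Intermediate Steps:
$r{\left(f \right)} = 25$
$r{\left(11 \right)} - 109 = 25 - 109 = -84$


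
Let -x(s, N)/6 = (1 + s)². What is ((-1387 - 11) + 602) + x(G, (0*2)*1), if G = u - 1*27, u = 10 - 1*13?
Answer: -5842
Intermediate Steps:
u = -3 (u = 10 - 13 = -3)
G = -30 (G = -3 - 1*27 = -3 - 27 = -30)
x(s, N) = -6*(1 + s)²
((-1387 - 11) + 602) + x(G, (0*2)*1) = ((-1387 - 11) + 602) - 6*(1 - 30)² = (-1398 + 602) - 6*(-29)² = -796 - 6*841 = -796 - 5046 = -5842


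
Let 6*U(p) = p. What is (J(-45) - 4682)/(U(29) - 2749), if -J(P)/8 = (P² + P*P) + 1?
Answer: 44508/3293 ≈ 13.516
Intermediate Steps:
U(p) = p/6
J(P) = -8 - 16*P² (J(P) = -8*((P² + P*P) + 1) = -8*((P² + P²) + 1) = -8*(2*P² + 1) = -8*(1 + 2*P²) = -8 - 16*P²)
(J(-45) - 4682)/(U(29) - 2749) = ((-8 - 16*(-45)²) - 4682)/((⅙)*29 - 2749) = ((-8 - 16*2025) - 4682)/(29/6 - 2749) = ((-8 - 32400) - 4682)/(-16465/6) = (-32408 - 4682)*(-6/16465) = -37090*(-6/16465) = 44508/3293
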